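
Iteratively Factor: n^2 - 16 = (n - 4)*(n + 4)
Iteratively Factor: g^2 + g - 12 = (g - 3)*(g + 4)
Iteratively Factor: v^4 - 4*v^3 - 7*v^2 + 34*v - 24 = (v - 1)*(v^3 - 3*v^2 - 10*v + 24) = (v - 4)*(v - 1)*(v^2 + v - 6) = (v - 4)*(v - 1)*(v + 3)*(v - 2)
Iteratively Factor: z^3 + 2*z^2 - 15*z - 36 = (z + 3)*(z^2 - z - 12) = (z + 3)^2*(z - 4)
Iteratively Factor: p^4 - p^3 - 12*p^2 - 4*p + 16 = (p - 4)*(p^3 + 3*p^2 - 4) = (p - 4)*(p - 1)*(p^2 + 4*p + 4) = (p - 4)*(p - 1)*(p + 2)*(p + 2)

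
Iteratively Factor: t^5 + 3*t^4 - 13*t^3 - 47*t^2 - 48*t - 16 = (t - 4)*(t^4 + 7*t^3 + 15*t^2 + 13*t + 4) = (t - 4)*(t + 4)*(t^3 + 3*t^2 + 3*t + 1) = (t - 4)*(t + 1)*(t + 4)*(t^2 + 2*t + 1) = (t - 4)*(t + 1)^2*(t + 4)*(t + 1)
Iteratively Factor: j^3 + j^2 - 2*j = (j + 2)*(j^2 - j) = j*(j + 2)*(j - 1)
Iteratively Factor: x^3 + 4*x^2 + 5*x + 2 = (x + 2)*(x^2 + 2*x + 1) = (x + 1)*(x + 2)*(x + 1)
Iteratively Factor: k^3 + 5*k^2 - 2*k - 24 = (k + 4)*(k^2 + k - 6) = (k + 3)*(k + 4)*(k - 2)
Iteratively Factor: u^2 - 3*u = (u - 3)*(u)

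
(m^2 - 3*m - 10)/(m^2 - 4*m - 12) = (m - 5)/(m - 6)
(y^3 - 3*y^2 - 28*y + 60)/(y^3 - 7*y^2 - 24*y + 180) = (y - 2)/(y - 6)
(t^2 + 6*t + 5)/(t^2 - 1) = (t + 5)/(t - 1)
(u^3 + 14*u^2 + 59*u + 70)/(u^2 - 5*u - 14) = (u^2 + 12*u + 35)/(u - 7)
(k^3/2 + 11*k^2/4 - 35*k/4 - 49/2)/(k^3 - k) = (2*k^3 + 11*k^2 - 35*k - 98)/(4*k*(k^2 - 1))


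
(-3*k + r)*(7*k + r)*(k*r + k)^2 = -21*k^4*r^2 - 42*k^4*r - 21*k^4 + 4*k^3*r^3 + 8*k^3*r^2 + 4*k^3*r + k^2*r^4 + 2*k^2*r^3 + k^2*r^2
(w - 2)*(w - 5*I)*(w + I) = w^3 - 2*w^2 - 4*I*w^2 + 5*w + 8*I*w - 10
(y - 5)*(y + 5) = y^2 - 25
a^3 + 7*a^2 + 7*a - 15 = (a - 1)*(a + 3)*(a + 5)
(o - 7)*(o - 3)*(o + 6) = o^3 - 4*o^2 - 39*o + 126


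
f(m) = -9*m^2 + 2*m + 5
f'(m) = 2 - 18*m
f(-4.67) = -200.62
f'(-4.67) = 86.06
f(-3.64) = -121.53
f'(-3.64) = 67.52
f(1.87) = -22.73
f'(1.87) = -31.66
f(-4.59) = -193.79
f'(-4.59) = 84.62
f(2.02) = -27.68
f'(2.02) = -34.36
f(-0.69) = -0.66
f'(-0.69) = 14.42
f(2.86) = -62.90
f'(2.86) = -49.48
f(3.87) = -122.05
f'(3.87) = -67.66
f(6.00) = -307.00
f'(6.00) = -106.00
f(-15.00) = -2050.00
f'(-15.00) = 272.00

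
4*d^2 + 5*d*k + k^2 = (d + k)*(4*d + k)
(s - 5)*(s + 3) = s^2 - 2*s - 15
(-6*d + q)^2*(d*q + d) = 36*d^3*q + 36*d^3 - 12*d^2*q^2 - 12*d^2*q + d*q^3 + d*q^2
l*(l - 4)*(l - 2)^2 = l^4 - 8*l^3 + 20*l^2 - 16*l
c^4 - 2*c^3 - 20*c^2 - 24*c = c*(c - 6)*(c + 2)^2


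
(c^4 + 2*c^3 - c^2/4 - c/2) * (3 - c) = -c^5 + c^4 + 25*c^3/4 - c^2/4 - 3*c/2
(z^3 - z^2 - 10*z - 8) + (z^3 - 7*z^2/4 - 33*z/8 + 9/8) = 2*z^3 - 11*z^2/4 - 113*z/8 - 55/8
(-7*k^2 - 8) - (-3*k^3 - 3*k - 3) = 3*k^3 - 7*k^2 + 3*k - 5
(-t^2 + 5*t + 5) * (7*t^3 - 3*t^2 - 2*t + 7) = -7*t^5 + 38*t^4 + 22*t^3 - 32*t^2 + 25*t + 35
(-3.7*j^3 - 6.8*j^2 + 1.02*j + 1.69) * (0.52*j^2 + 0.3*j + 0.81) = -1.924*j^5 - 4.646*j^4 - 4.5066*j^3 - 4.3232*j^2 + 1.3332*j + 1.3689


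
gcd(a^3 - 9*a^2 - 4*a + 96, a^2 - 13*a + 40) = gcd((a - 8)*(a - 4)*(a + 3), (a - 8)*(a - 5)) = a - 8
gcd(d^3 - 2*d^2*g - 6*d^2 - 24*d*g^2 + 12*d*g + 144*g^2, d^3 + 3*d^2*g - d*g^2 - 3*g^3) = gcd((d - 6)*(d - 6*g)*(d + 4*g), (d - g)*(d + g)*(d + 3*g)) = 1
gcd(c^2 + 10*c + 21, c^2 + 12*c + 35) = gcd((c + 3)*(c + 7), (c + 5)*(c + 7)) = c + 7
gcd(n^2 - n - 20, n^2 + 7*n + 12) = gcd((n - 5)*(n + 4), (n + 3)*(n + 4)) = n + 4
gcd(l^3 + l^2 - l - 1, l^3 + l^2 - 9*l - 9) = l + 1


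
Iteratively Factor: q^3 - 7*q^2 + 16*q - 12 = (q - 3)*(q^2 - 4*q + 4) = (q - 3)*(q - 2)*(q - 2)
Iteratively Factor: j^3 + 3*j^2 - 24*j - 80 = (j - 5)*(j^2 + 8*j + 16) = (j - 5)*(j + 4)*(j + 4)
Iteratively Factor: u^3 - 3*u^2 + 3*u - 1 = (u - 1)*(u^2 - 2*u + 1) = (u - 1)^2*(u - 1)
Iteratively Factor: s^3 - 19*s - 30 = (s - 5)*(s^2 + 5*s + 6) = (s - 5)*(s + 2)*(s + 3)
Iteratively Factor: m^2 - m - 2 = (m + 1)*(m - 2)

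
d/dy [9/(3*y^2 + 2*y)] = 18*(-3*y - 1)/(y^2*(3*y + 2)^2)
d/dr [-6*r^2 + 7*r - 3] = 7 - 12*r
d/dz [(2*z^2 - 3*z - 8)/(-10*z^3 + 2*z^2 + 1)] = (20*z^4 - 60*z^3 - 234*z^2 + 36*z - 3)/(100*z^6 - 40*z^5 + 4*z^4 - 20*z^3 + 4*z^2 + 1)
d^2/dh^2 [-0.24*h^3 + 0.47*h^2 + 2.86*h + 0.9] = 0.94 - 1.44*h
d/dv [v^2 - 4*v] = 2*v - 4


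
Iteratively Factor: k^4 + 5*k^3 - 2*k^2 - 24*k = (k - 2)*(k^3 + 7*k^2 + 12*k) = (k - 2)*(k + 4)*(k^2 + 3*k) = k*(k - 2)*(k + 4)*(k + 3)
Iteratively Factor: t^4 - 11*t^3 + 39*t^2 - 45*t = (t - 3)*(t^3 - 8*t^2 + 15*t) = (t - 3)^2*(t^2 - 5*t) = t*(t - 3)^2*(t - 5)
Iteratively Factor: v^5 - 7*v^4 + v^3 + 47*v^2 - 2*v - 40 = (v - 1)*(v^4 - 6*v^3 - 5*v^2 + 42*v + 40) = (v - 4)*(v - 1)*(v^3 - 2*v^2 - 13*v - 10) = (v - 5)*(v - 4)*(v - 1)*(v^2 + 3*v + 2) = (v - 5)*(v - 4)*(v - 1)*(v + 1)*(v + 2)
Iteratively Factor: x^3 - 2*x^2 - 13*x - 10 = (x + 1)*(x^2 - 3*x - 10) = (x + 1)*(x + 2)*(x - 5)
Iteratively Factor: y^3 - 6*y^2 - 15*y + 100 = (y - 5)*(y^2 - y - 20) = (y - 5)^2*(y + 4)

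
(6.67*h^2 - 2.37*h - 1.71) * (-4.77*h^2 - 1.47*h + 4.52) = -31.8159*h^4 + 1.5*h^3 + 41.789*h^2 - 8.1987*h - 7.7292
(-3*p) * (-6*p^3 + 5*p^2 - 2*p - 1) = 18*p^4 - 15*p^3 + 6*p^2 + 3*p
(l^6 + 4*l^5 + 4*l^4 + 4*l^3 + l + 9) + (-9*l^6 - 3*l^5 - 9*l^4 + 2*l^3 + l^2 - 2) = -8*l^6 + l^5 - 5*l^4 + 6*l^3 + l^2 + l + 7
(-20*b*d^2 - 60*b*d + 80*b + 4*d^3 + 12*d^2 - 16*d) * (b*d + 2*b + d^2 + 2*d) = -20*b^2*d^3 - 100*b^2*d^2 - 40*b^2*d + 160*b^2 - 16*b*d^4 - 80*b*d^3 - 32*b*d^2 + 128*b*d + 4*d^5 + 20*d^4 + 8*d^3 - 32*d^2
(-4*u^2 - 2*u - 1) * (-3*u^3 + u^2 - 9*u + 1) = 12*u^5 + 2*u^4 + 37*u^3 + 13*u^2 + 7*u - 1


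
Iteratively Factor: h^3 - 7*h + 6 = (h - 1)*(h^2 + h - 6) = (h - 1)*(h + 3)*(h - 2)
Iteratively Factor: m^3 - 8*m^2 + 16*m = (m)*(m^2 - 8*m + 16) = m*(m - 4)*(m - 4)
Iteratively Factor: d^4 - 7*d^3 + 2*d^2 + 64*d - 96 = (d - 4)*(d^3 - 3*d^2 - 10*d + 24) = (d - 4)^2*(d^2 + d - 6) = (d - 4)^2*(d + 3)*(d - 2)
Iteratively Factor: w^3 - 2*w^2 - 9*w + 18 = (w + 3)*(w^2 - 5*w + 6) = (w - 2)*(w + 3)*(w - 3)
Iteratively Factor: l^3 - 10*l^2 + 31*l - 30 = (l - 5)*(l^2 - 5*l + 6) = (l - 5)*(l - 2)*(l - 3)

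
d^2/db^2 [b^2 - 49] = 2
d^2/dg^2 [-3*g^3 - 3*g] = -18*g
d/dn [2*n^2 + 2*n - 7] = 4*n + 2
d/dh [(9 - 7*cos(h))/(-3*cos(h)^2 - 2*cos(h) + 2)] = (21*cos(h)^2 - 54*cos(h) - 4)*sin(h)/(-3*sin(h)^2 + 2*cos(h) + 1)^2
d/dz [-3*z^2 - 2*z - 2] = -6*z - 2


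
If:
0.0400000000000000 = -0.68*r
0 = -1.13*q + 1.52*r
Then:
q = -0.08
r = -0.06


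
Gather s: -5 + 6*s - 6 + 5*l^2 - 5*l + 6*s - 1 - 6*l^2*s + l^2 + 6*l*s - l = 6*l^2 - 6*l + s*(-6*l^2 + 6*l + 12) - 12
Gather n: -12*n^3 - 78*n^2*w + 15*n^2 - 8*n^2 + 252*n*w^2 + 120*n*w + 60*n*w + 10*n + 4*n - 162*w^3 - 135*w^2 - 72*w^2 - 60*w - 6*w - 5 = -12*n^3 + n^2*(7 - 78*w) + n*(252*w^2 + 180*w + 14) - 162*w^3 - 207*w^2 - 66*w - 5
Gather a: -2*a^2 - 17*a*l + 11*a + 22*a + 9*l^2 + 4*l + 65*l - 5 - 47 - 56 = -2*a^2 + a*(33 - 17*l) + 9*l^2 + 69*l - 108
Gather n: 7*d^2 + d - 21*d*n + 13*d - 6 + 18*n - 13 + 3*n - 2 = 7*d^2 + 14*d + n*(21 - 21*d) - 21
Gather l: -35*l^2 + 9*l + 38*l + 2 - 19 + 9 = -35*l^2 + 47*l - 8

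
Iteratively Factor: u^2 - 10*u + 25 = (u - 5)*(u - 5)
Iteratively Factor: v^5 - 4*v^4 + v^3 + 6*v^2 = (v + 1)*(v^4 - 5*v^3 + 6*v^2) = (v - 3)*(v + 1)*(v^3 - 2*v^2) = v*(v - 3)*(v + 1)*(v^2 - 2*v) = v^2*(v - 3)*(v + 1)*(v - 2)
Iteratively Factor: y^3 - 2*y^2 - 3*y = (y - 3)*(y^2 + y) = (y - 3)*(y + 1)*(y)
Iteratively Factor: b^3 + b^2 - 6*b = (b - 2)*(b^2 + 3*b) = b*(b - 2)*(b + 3)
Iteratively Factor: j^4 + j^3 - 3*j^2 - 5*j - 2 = (j + 1)*(j^3 - 3*j - 2) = (j + 1)^2*(j^2 - j - 2) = (j - 2)*(j + 1)^2*(j + 1)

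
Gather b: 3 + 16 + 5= 24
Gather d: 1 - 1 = 0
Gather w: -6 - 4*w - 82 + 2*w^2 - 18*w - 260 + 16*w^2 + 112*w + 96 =18*w^2 + 90*w - 252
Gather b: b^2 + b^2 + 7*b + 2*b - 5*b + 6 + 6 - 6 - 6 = 2*b^2 + 4*b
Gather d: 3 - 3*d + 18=21 - 3*d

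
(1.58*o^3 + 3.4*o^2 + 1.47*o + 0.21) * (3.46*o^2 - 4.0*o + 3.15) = 5.4668*o^5 + 5.444*o^4 - 3.5368*o^3 + 5.5566*o^2 + 3.7905*o + 0.6615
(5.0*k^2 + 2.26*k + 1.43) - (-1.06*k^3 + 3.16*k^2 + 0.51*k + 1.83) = 1.06*k^3 + 1.84*k^2 + 1.75*k - 0.4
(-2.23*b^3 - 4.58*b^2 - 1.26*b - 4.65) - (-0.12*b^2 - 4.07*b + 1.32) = -2.23*b^3 - 4.46*b^2 + 2.81*b - 5.97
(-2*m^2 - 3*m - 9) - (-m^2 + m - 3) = -m^2 - 4*m - 6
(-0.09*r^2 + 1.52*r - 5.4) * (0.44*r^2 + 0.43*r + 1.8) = -0.0396*r^4 + 0.6301*r^3 - 1.8844*r^2 + 0.414*r - 9.72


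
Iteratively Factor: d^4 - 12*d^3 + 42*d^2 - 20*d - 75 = (d - 3)*(d^3 - 9*d^2 + 15*d + 25) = (d - 5)*(d - 3)*(d^2 - 4*d - 5) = (d - 5)^2*(d - 3)*(d + 1)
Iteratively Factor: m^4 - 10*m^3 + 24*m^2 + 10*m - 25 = (m - 5)*(m^3 - 5*m^2 - m + 5) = (m - 5)*(m + 1)*(m^2 - 6*m + 5) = (m - 5)*(m - 1)*(m + 1)*(m - 5)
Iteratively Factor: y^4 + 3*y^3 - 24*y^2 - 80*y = (y)*(y^3 + 3*y^2 - 24*y - 80) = y*(y + 4)*(y^2 - y - 20) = y*(y - 5)*(y + 4)*(y + 4)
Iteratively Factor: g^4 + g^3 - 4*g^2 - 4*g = (g + 1)*(g^3 - 4*g) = (g - 2)*(g + 1)*(g^2 + 2*g) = (g - 2)*(g + 1)*(g + 2)*(g)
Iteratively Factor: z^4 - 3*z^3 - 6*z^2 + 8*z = (z)*(z^3 - 3*z^2 - 6*z + 8) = z*(z - 4)*(z^2 + z - 2) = z*(z - 4)*(z - 1)*(z + 2)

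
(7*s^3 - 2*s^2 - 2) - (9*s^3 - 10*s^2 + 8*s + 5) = -2*s^3 + 8*s^2 - 8*s - 7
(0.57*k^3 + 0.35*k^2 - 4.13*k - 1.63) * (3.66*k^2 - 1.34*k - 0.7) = 2.0862*k^5 + 0.5172*k^4 - 15.9838*k^3 - 0.6766*k^2 + 5.0752*k + 1.141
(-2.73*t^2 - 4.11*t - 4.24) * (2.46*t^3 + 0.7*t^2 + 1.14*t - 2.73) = -6.7158*t^5 - 12.0216*t^4 - 16.4196*t^3 - 0.2005*t^2 + 6.3867*t + 11.5752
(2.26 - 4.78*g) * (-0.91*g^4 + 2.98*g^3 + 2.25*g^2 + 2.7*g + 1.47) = 4.3498*g^5 - 16.301*g^4 - 4.0202*g^3 - 7.821*g^2 - 0.924600000000001*g + 3.3222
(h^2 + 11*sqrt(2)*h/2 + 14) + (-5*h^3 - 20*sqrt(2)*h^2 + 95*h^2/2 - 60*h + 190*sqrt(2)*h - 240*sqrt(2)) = -5*h^3 - 20*sqrt(2)*h^2 + 97*h^2/2 - 60*h + 391*sqrt(2)*h/2 - 240*sqrt(2) + 14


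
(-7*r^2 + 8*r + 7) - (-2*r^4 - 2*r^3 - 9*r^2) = 2*r^4 + 2*r^3 + 2*r^2 + 8*r + 7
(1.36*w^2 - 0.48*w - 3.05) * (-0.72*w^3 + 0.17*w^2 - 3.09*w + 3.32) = -0.9792*w^5 + 0.5768*w^4 - 2.088*w^3 + 5.4799*w^2 + 7.8309*w - 10.126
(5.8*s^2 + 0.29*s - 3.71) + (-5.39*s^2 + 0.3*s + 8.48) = 0.41*s^2 + 0.59*s + 4.77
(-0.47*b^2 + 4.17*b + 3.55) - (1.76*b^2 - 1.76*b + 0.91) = -2.23*b^2 + 5.93*b + 2.64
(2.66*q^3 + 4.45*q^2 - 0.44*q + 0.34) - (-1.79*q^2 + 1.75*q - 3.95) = 2.66*q^3 + 6.24*q^2 - 2.19*q + 4.29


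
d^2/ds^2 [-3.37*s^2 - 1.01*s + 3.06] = -6.74000000000000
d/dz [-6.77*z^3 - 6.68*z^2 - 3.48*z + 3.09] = -20.31*z^2 - 13.36*z - 3.48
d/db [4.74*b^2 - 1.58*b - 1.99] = 9.48*b - 1.58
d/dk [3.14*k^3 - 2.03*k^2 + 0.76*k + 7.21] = 9.42*k^2 - 4.06*k + 0.76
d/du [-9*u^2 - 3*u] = -18*u - 3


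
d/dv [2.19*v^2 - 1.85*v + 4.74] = 4.38*v - 1.85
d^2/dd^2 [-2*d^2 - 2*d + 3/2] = -4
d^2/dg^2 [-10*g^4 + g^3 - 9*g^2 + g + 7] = -120*g^2 + 6*g - 18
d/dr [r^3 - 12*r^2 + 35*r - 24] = 3*r^2 - 24*r + 35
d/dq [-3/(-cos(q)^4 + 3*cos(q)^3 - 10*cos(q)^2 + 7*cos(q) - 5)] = 3*(4*cos(q)^3 - 9*cos(q)^2 + 20*cos(q) - 7)*sin(q)/(cos(q)^4 - 3*cos(q)^3 + 10*cos(q)^2 - 7*cos(q) + 5)^2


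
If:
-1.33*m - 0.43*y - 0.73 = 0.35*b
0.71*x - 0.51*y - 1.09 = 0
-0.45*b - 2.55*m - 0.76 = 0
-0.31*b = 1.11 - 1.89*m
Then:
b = -2.60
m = 0.16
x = 1.48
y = -0.08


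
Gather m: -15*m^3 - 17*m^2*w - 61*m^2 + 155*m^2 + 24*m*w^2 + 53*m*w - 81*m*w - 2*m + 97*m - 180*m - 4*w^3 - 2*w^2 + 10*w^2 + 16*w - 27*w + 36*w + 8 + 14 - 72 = -15*m^3 + m^2*(94 - 17*w) + m*(24*w^2 - 28*w - 85) - 4*w^3 + 8*w^2 + 25*w - 50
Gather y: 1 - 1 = 0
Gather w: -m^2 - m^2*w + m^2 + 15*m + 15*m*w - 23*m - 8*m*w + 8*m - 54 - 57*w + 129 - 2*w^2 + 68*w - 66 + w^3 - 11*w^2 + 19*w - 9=w^3 - 13*w^2 + w*(-m^2 + 7*m + 30)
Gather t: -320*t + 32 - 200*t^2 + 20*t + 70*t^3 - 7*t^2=70*t^3 - 207*t^2 - 300*t + 32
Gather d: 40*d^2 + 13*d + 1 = 40*d^2 + 13*d + 1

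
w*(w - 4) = w^2 - 4*w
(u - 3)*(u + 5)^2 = u^3 + 7*u^2 - 5*u - 75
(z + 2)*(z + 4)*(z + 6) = z^3 + 12*z^2 + 44*z + 48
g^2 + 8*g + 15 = (g + 3)*(g + 5)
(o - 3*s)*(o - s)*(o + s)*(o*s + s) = o^4*s - 3*o^3*s^2 + o^3*s - o^2*s^3 - 3*o^2*s^2 + 3*o*s^4 - o*s^3 + 3*s^4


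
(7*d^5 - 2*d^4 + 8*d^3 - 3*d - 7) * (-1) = -7*d^5 + 2*d^4 - 8*d^3 + 3*d + 7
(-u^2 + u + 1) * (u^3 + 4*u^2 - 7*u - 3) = -u^5 - 3*u^4 + 12*u^3 - 10*u - 3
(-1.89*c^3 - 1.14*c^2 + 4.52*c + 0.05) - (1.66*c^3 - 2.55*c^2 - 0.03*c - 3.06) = -3.55*c^3 + 1.41*c^2 + 4.55*c + 3.11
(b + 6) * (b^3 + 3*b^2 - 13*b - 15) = b^4 + 9*b^3 + 5*b^2 - 93*b - 90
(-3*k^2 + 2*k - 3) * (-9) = 27*k^2 - 18*k + 27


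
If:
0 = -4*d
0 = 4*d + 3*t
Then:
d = 0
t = 0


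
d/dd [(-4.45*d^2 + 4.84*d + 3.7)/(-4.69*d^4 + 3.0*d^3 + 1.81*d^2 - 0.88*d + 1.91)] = (-41.741*d^5 + 81.4488*d^4 + 40.372*d^3 - 38.1444*d^2 - 30.393*d + 12.5004)/(21.9961*d^8 - 28.14*d^7 - 7.9778*d^6 + 19.1144*d^5 - 19.9197*d^4 + 8.2744*d^3 + 7.6886*d^2 - 3.3616*d + 3.6481)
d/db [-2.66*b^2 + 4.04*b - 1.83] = 4.04 - 5.32*b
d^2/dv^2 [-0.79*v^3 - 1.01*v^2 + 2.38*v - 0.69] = -4.74*v - 2.02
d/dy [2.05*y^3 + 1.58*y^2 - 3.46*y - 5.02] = 6.15*y^2 + 3.16*y - 3.46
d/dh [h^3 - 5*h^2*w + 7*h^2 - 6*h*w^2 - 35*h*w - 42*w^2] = 3*h^2 - 10*h*w + 14*h - 6*w^2 - 35*w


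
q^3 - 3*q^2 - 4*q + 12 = (q - 3)*(q - 2)*(q + 2)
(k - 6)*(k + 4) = k^2 - 2*k - 24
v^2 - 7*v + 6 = (v - 6)*(v - 1)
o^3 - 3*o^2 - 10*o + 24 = (o - 4)*(o - 2)*(o + 3)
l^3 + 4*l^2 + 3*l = l*(l + 1)*(l + 3)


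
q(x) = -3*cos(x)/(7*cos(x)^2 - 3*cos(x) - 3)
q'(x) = -3*(14*sin(x)*cos(x) - 3*sin(x))*cos(x)/(7*cos(x)^2 - 3*cos(x) - 3)^2 + 3*sin(x)/(7*cos(x)^2 - 3*cos(x) - 3) = 3*(7*sin(x)^2 - 10)*sin(x)/(7*sin(x)^2 + 3*cos(x) - 4)^2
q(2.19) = 1.58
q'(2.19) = -10.84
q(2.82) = 0.46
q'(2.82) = -0.23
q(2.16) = 2.01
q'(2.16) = -18.75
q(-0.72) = 1.74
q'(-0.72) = 8.16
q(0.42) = -28.28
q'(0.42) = -1152.29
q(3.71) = 0.56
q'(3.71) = 0.64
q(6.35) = -3.07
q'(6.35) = -2.10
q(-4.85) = 0.13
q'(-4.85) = -0.87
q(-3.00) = 0.43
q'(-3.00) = 0.09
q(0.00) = -3.00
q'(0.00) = 0.00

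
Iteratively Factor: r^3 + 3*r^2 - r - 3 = (r + 3)*(r^2 - 1) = (r - 1)*(r + 3)*(r + 1)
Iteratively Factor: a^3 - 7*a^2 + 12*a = (a)*(a^2 - 7*a + 12) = a*(a - 4)*(a - 3)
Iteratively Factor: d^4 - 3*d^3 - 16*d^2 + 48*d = (d - 3)*(d^3 - 16*d) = (d - 3)*(d + 4)*(d^2 - 4*d) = (d - 4)*(d - 3)*(d + 4)*(d)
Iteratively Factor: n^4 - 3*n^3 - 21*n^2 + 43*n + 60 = (n + 4)*(n^3 - 7*n^2 + 7*n + 15) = (n + 1)*(n + 4)*(n^2 - 8*n + 15) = (n - 5)*(n + 1)*(n + 4)*(n - 3)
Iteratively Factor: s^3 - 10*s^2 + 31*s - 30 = (s - 5)*(s^2 - 5*s + 6) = (s - 5)*(s - 3)*(s - 2)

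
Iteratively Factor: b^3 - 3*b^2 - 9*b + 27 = (b + 3)*(b^2 - 6*b + 9) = (b - 3)*(b + 3)*(b - 3)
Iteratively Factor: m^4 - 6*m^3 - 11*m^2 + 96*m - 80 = (m + 4)*(m^3 - 10*m^2 + 29*m - 20) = (m - 1)*(m + 4)*(m^2 - 9*m + 20) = (m - 5)*(m - 1)*(m + 4)*(m - 4)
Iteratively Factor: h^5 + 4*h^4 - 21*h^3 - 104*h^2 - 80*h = (h + 4)*(h^4 - 21*h^2 - 20*h) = (h + 1)*(h + 4)*(h^3 - h^2 - 20*h) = (h + 1)*(h + 4)^2*(h^2 - 5*h) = (h - 5)*(h + 1)*(h + 4)^2*(h)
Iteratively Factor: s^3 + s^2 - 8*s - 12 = (s - 3)*(s^2 + 4*s + 4) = (s - 3)*(s + 2)*(s + 2)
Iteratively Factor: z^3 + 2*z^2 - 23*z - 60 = (z - 5)*(z^2 + 7*z + 12) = (z - 5)*(z + 4)*(z + 3)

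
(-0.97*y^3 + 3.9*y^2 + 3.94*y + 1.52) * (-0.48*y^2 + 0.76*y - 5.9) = 0.4656*y^5 - 2.6092*y^4 + 6.7958*y^3 - 20.7452*y^2 - 22.0908*y - 8.968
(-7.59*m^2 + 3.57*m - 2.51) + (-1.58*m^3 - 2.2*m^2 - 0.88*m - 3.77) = -1.58*m^3 - 9.79*m^2 + 2.69*m - 6.28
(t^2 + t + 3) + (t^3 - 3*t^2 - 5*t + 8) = t^3 - 2*t^2 - 4*t + 11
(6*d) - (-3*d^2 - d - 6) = 3*d^2 + 7*d + 6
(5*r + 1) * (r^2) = 5*r^3 + r^2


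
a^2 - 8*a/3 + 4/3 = (a - 2)*(a - 2/3)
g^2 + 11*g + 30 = (g + 5)*(g + 6)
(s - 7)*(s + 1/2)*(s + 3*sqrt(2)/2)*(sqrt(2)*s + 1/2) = sqrt(2)*s^4 - 13*sqrt(2)*s^3/2 + 7*s^3/2 - 91*s^2/4 - 11*sqrt(2)*s^2/4 - 49*s/4 - 39*sqrt(2)*s/8 - 21*sqrt(2)/8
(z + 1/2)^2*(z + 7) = z^3 + 8*z^2 + 29*z/4 + 7/4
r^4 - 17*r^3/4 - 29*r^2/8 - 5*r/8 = r*(r - 5)*(r + 1/4)*(r + 1/2)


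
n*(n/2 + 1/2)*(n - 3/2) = n^3/2 - n^2/4 - 3*n/4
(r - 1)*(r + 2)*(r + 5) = r^3 + 6*r^2 + 3*r - 10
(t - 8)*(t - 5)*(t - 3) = t^3 - 16*t^2 + 79*t - 120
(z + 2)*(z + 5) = z^2 + 7*z + 10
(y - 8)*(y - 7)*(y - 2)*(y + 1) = y^4 - 16*y^3 + 69*y^2 - 26*y - 112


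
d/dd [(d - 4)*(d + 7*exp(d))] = d + (d - 4)*(7*exp(d) + 1) + 7*exp(d)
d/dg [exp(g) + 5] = exp(g)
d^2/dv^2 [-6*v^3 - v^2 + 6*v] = -36*v - 2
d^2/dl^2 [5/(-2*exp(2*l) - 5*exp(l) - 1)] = 5*(-2*(4*exp(l) + 5)^2*exp(l) + (8*exp(l) + 5)*(2*exp(2*l) + 5*exp(l) + 1))*exp(l)/(2*exp(2*l) + 5*exp(l) + 1)^3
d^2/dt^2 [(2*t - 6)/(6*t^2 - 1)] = 72*(8*t^2*(t - 3) + (1 - t)*(6*t^2 - 1))/(6*t^2 - 1)^3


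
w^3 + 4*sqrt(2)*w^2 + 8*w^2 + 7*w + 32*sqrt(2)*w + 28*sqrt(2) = (w + 1)*(w + 7)*(w + 4*sqrt(2))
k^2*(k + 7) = k^3 + 7*k^2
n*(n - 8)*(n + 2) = n^3 - 6*n^2 - 16*n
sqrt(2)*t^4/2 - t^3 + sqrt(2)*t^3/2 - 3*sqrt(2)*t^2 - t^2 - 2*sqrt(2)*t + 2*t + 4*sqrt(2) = (t - 1)*(t - 2*sqrt(2))*(t + sqrt(2))*(sqrt(2)*t/2 + sqrt(2))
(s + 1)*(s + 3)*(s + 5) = s^3 + 9*s^2 + 23*s + 15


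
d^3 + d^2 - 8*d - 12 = (d - 3)*(d + 2)^2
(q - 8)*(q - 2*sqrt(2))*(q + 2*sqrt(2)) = q^3 - 8*q^2 - 8*q + 64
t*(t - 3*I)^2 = t^3 - 6*I*t^2 - 9*t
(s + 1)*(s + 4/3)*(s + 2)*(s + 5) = s^4 + 28*s^3/3 + 83*s^2/3 + 98*s/3 + 40/3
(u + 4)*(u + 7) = u^2 + 11*u + 28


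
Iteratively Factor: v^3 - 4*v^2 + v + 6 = (v - 2)*(v^2 - 2*v - 3) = (v - 2)*(v + 1)*(v - 3)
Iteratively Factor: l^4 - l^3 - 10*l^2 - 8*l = (l + 1)*(l^3 - 2*l^2 - 8*l) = l*(l + 1)*(l^2 - 2*l - 8) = l*(l - 4)*(l + 1)*(l + 2)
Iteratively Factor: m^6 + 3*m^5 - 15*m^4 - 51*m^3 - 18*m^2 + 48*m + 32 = (m + 1)*(m^5 + 2*m^4 - 17*m^3 - 34*m^2 + 16*m + 32) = (m + 1)^2*(m^4 + m^3 - 18*m^2 - 16*m + 32) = (m + 1)^2*(m + 2)*(m^3 - m^2 - 16*m + 16) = (m - 1)*(m + 1)^2*(m + 2)*(m^2 - 16) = (m - 1)*(m + 1)^2*(m + 2)*(m + 4)*(m - 4)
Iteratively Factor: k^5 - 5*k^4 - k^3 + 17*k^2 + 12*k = (k - 4)*(k^4 - k^3 - 5*k^2 - 3*k) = k*(k - 4)*(k^3 - k^2 - 5*k - 3) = k*(k - 4)*(k + 1)*(k^2 - 2*k - 3) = k*(k - 4)*(k - 3)*(k + 1)*(k + 1)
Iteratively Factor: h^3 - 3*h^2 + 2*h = (h - 2)*(h^2 - h) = (h - 2)*(h - 1)*(h)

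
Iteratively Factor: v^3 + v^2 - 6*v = (v + 3)*(v^2 - 2*v) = (v - 2)*(v + 3)*(v)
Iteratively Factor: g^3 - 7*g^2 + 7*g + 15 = (g - 3)*(g^2 - 4*g - 5) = (g - 3)*(g + 1)*(g - 5)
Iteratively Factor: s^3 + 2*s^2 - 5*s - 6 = (s + 3)*(s^2 - s - 2) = (s - 2)*(s + 3)*(s + 1)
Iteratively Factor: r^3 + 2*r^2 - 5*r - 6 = (r + 1)*(r^2 + r - 6) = (r - 2)*(r + 1)*(r + 3)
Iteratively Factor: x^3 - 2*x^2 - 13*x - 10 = (x - 5)*(x^2 + 3*x + 2) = (x - 5)*(x + 1)*(x + 2)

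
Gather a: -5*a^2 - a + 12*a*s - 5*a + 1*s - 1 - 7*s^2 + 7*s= -5*a^2 + a*(12*s - 6) - 7*s^2 + 8*s - 1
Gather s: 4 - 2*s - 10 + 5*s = 3*s - 6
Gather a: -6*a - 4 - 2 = -6*a - 6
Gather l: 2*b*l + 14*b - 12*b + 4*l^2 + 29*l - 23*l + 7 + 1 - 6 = 2*b + 4*l^2 + l*(2*b + 6) + 2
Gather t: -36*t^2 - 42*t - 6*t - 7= -36*t^2 - 48*t - 7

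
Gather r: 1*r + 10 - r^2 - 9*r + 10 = -r^2 - 8*r + 20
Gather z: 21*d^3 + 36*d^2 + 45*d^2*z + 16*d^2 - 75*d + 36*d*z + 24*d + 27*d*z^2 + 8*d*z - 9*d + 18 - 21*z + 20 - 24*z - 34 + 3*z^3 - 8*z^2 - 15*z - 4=21*d^3 + 52*d^2 - 60*d + 3*z^3 + z^2*(27*d - 8) + z*(45*d^2 + 44*d - 60)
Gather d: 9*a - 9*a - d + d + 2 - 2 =0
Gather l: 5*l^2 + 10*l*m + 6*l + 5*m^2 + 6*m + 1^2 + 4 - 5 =5*l^2 + l*(10*m + 6) + 5*m^2 + 6*m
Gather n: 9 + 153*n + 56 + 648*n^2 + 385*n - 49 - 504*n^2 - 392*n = 144*n^2 + 146*n + 16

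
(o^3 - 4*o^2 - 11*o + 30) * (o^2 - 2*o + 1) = o^5 - 6*o^4 - 2*o^3 + 48*o^2 - 71*o + 30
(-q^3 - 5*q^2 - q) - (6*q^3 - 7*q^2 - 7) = -7*q^3 + 2*q^2 - q + 7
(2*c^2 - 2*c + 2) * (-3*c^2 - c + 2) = -6*c^4 + 4*c^3 - 6*c + 4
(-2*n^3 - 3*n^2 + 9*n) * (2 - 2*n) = 4*n^4 + 2*n^3 - 24*n^2 + 18*n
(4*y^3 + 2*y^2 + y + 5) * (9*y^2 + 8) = 36*y^5 + 18*y^4 + 41*y^3 + 61*y^2 + 8*y + 40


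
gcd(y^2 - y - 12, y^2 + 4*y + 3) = y + 3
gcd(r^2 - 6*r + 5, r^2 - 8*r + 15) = r - 5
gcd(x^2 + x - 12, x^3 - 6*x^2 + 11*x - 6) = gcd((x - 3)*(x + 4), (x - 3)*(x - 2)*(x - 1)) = x - 3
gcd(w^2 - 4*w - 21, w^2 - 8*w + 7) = w - 7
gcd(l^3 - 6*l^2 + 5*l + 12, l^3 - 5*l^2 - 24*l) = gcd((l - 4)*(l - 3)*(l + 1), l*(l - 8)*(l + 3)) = 1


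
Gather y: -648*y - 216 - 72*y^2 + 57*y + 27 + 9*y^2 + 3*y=-63*y^2 - 588*y - 189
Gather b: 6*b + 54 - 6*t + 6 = 6*b - 6*t + 60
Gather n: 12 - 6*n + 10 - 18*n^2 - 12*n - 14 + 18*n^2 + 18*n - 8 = 0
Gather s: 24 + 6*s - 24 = 6*s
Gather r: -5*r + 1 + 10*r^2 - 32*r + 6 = 10*r^2 - 37*r + 7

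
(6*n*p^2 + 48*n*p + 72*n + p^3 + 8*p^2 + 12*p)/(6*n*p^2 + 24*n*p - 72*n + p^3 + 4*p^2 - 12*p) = (p + 2)/(p - 2)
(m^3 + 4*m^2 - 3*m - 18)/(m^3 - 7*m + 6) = (m + 3)/(m - 1)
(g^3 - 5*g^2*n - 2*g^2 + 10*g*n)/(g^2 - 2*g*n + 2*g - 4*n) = g*(g^2 - 5*g*n - 2*g + 10*n)/(g^2 - 2*g*n + 2*g - 4*n)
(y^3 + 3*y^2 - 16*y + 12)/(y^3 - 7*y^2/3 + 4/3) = 3*(y + 6)/(3*y + 2)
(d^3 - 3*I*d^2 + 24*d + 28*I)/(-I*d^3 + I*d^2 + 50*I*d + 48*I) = (I*d^3 + 3*d^2 + 24*I*d - 28)/(d^3 - d^2 - 50*d - 48)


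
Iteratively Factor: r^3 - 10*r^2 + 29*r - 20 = (r - 5)*(r^2 - 5*r + 4) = (r - 5)*(r - 1)*(r - 4)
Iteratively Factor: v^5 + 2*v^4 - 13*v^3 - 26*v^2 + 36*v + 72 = (v + 3)*(v^4 - v^3 - 10*v^2 + 4*v + 24) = (v - 3)*(v + 3)*(v^3 + 2*v^2 - 4*v - 8) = (v - 3)*(v - 2)*(v + 3)*(v^2 + 4*v + 4) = (v - 3)*(v - 2)*(v + 2)*(v + 3)*(v + 2)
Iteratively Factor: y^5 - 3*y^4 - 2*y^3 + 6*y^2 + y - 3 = (y + 1)*(y^4 - 4*y^3 + 2*y^2 + 4*y - 3) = (y - 1)*(y + 1)*(y^3 - 3*y^2 - y + 3) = (y - 1)*(y + 1)^2*(y^2 - 4*y + 3) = (y - 1)^2*(y + 1)^2*(y - 3)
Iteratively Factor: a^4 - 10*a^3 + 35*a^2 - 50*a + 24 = (a - 1)*(a^3 - 9*a^2 + 26*a - 24) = (a - 2)*(a - 1)*(a^2 - 7*a + 12) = (a - 4)*(a - 2)*(a - 1)*(a - 3)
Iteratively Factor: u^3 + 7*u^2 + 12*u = (u + 4)*(u^2 + 3*u) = u*(u + 4)*(u + 3)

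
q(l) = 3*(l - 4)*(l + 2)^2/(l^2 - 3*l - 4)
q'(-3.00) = 2.25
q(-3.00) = -1.50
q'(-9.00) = 2.95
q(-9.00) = -18.38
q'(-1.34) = -22.95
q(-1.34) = -3.84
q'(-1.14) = -150.06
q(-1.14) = -15.85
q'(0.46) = 1.59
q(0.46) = 12.43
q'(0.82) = 2.09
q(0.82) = 13.11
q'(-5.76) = 2.87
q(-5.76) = -8.91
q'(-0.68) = -26.30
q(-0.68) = 16.34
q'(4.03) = 2.88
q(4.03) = 21.69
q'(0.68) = 1.94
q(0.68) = 12.83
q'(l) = 3*(3 - 2*l)*(l - 4)*(l + 2)^2/(l^2 - 3*l - 4)^2 + 3*(l - 4)*(2*l + 4)/(l^2 - 3*l - 4) + 3*(l + 2)^2/(l^2 - 3*l - 4)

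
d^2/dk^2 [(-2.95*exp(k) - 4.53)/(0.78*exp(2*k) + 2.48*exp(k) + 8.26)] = (-1.79478*exp(4*k) - 5.317728*exp(3*k) + 87.749064*exp(2*k) + 149.312384*exp(k) - 108.475276)*exp(k)/(0.474552*exp(6*k) + 4.526496*exp(5*k) + 29.468088*exp(4*k) + 111.121856*exp(3*k) + 312.059496*exp(2*k) + 507.613344*exp(k) + 563.559976)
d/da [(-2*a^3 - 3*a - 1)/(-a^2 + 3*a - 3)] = (2*a^4 - 12*a^3 + 15*a^2 - 2*a + 12)/(a^4 - 6*a^3 + 15*a^2 - 18*a + 9)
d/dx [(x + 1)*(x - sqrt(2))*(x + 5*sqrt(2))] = 3*x^2 + 2*x + 8*sqrt(2)*x - 10 + 4*sqrt(2)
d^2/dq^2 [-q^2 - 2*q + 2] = -2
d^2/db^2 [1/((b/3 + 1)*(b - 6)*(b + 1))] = 6*(6*b^4 - 16*b^3 - 51*b^2 + 180*b + 405)/(b^9 - 6*b^8 - 51*b^7 + 190*b^6 + 1287*b^5 - 594*b^4 - 12825*b^3 - 25758*b^2 - 20412*b - 5832)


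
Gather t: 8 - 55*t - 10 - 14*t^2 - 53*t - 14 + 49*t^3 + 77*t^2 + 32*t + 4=49*t^3 + 63*t^2 - 76*t - 12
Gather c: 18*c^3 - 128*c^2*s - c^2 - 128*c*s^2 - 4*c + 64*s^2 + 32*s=18*c^3 + c^2*(-128*s - 1) + c*(-128*s^2 - 4) + 64*s^2 + 32*s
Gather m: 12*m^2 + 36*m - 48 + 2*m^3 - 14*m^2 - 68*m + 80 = 2*m^3 - 2*m^2 - 32*m + 32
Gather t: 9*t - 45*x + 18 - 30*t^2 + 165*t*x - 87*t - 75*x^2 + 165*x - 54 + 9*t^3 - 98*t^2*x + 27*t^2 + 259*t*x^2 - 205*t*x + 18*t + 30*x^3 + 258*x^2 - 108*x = 9*t^3 + t^2*(-98*x - 3) + t*(259*x^2 - 40*x - 60) + 30*x^3 + 183*x^2 + 12*x - 36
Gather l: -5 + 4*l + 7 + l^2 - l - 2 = l^2 + 3*l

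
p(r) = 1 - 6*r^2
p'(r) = -12*r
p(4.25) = -107.38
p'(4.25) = -51.00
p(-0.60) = -1.16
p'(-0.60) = 7.20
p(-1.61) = -14.55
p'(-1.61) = 19.32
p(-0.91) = -3.97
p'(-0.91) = 10.92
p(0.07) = 0.97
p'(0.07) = -0.84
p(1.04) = -5.49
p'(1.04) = -12.48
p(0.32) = 0.39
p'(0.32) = -3.84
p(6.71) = -269.14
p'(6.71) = -80.52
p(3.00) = -53.00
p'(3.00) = -36.00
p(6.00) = -215.00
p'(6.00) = -72.00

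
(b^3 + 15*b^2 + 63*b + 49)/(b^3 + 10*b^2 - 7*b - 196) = (b + 1)/(b - 4)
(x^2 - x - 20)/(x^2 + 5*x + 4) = (x - 5)/(x + 1)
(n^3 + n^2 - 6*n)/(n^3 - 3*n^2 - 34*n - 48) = n*(n - 2)/(n^2 - 6*n - 16)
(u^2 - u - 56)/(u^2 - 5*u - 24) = (u + 7)/(u + 3)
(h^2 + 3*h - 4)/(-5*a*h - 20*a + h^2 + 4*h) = (1 - h)/(5*a - h)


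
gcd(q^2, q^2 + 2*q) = q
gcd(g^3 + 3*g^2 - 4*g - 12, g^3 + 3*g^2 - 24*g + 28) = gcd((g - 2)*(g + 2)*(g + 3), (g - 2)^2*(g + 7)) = g - 2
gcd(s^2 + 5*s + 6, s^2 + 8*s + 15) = s + 3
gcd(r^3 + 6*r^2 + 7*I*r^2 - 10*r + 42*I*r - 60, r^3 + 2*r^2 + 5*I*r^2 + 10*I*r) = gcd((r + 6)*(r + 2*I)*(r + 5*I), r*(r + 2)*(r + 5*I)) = r + 5*I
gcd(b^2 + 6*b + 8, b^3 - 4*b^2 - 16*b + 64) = b + 4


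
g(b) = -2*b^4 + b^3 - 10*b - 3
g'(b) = -8*b^3 + 3*b^2 - 10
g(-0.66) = 2.93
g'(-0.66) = -6.39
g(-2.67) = -96.98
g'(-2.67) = 163.66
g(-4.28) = -709.73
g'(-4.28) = 672.18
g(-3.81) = -441.64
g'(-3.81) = 476.00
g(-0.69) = 3.12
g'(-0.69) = -5.94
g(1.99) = -46.38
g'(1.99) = -61.16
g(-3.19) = -210.67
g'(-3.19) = 280.22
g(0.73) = -10.48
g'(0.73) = -11.51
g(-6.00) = -2751.00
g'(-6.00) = 1826.00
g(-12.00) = -43083.00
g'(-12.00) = 14246.00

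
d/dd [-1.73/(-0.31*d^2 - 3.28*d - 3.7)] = (-1.0726*d - 5.6744)/(0.31*d^2 + 3.28*d + 3.7)^2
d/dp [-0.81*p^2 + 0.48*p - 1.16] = 0.48 - 1.62*p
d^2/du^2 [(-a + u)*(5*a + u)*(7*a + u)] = 22*a + 6*u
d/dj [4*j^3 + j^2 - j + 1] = 12*j^2 + 2*j - 1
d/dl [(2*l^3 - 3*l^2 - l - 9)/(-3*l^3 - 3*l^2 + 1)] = (-15*l^4 - 6*l^3 - 78*l^2 - 60*l - 1)/(9*l^6 + 18*l^5 + 9*l^4 - 6*l^3 - 6*l^2 + 1)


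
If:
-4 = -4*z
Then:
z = 1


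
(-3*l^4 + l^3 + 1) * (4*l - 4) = -12*l^5 + 16*l^4 - 4*l^3 + 4*l - 4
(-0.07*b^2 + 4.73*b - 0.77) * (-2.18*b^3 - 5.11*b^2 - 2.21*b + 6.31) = 0.1526*b^5 - 9.9537*b^4 - 22.337*b^3 - 6.9603*b^2 + 31.548*b - 4.8587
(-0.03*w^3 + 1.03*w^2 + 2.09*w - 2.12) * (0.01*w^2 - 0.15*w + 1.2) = -0.0003*w^5 + 0.0148*w^4 - 0.1696*w^3 + 0.9013*w^2 + 2.826*w - 2.544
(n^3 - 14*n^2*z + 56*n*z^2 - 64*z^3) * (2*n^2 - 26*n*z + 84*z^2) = 2*n^5 - 54*n^4*z + 560*n^3*z^2 - 2760*n^2*z^3 + 6368*n*z^4 - 5376*z^5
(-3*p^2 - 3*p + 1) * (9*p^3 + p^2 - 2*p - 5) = -27*p^5 - 30*p^4 + 12*p^3 + 22*p^2 + 13*p - 5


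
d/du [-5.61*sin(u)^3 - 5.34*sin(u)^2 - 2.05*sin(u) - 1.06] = (-10.68*sin(u) + 8.415*cos(2*u) - 10.465)*cos(u)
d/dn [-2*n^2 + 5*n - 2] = 5 - 4*n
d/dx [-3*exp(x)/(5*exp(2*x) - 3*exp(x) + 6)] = (15*exp(2*x) - 18)*exp(x)/(25*exp(4*x) - 30*exp(3*x) + 69*exp(2*x) - 36*exp(x) + 36)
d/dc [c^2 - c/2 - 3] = 2*c - 1/2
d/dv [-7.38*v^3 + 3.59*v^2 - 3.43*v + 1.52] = -22.14*v^2 + 7.18*v - 3.43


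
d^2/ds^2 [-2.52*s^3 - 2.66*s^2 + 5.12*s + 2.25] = -15.12*s - 5.32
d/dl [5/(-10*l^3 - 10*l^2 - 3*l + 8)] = 5*(30*l^2 + 20*l + 3)/(10*l^3 + 10*l^2 + 3*l - 8)^2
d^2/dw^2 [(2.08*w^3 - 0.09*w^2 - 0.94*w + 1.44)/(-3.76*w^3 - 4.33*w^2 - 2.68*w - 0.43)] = (70.2728959999999*w^6 + 205.494528*w^5 - 117.56016*w^4 - 385.065324*w^3 - 282.67893*w^2 - 99.101532*w - 17.45627)/(53.157376*w^9 + 183.647424*w^8 + 325.153896*w^7 + 361.215505*w^6 + 273.763092*w^5 + 143.483601*w^4 + 51.273856*w^3 + 11.667147*w^2 + 1.486596*w + 0.079507)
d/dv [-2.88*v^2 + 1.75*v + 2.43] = 1.75 - 5.76*v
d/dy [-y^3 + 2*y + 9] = 2 - 3*y^2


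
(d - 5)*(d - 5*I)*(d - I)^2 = d^4 - 5*d^3 - 7*I*d^3 - 11*d^2 + 35*I*d^2 + 55*d + 5*I*d - 25*I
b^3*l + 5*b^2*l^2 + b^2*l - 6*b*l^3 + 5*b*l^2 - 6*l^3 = (b - l)*(b + 6*l)*(b*l + l)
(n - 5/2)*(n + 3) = n^2 + n/2 - 15/2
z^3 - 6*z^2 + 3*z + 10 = (z - 5)*(z - 2)*(z + 1)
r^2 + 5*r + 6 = (r + 2)*(r + 3)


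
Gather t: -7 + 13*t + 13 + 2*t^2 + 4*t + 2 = 2*t^2 + 17*t + 8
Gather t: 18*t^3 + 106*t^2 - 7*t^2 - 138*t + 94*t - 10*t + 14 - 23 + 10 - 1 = 18*t^3 + 99*t^2 - 54*t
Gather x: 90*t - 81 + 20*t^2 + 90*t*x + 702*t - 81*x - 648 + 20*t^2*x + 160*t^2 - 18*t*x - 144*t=180*t^2 + 648*t + x*(20*t^2 + 72*t - 81) - 729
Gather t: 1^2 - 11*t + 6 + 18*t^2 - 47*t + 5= 18*t^2 - 58*t + 12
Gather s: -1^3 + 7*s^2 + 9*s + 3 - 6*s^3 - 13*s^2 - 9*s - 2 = -6*s^3 - 6*s^2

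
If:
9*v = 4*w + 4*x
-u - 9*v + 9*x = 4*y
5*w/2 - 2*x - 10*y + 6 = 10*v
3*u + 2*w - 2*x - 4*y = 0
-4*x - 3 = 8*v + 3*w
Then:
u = 4315/3073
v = -668/3073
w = -2137/3073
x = 634/3073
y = 7403/12292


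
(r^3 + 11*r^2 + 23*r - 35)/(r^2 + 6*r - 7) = r + 5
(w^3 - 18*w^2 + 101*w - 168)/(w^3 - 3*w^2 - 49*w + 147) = (w - 8)/(w + 7)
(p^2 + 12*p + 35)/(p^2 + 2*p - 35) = (p + 5)/(p - 5)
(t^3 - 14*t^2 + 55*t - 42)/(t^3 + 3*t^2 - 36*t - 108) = (t^2 - 8*t + 7)/(t^2 + 9*t + 18)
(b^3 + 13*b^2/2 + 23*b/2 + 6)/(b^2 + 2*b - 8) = (2*b^2 + 5*b + 3)/(2*(b - 2))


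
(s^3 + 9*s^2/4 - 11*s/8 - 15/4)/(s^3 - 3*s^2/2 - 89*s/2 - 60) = (4*s^2 + 3*s - 10)/(4*(s^2 - 3*s - 40))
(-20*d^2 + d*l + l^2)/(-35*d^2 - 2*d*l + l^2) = (4*d - l)/(7*d - l)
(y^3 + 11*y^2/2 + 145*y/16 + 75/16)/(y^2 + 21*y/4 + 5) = (4*y^2 + 17*y + 15)/(4*(y + 4))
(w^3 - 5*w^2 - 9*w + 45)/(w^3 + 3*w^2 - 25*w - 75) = (w - 3)/(w + 5)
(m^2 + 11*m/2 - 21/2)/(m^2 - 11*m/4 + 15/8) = 4*(m + 7)/(4*m - 5)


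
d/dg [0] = 0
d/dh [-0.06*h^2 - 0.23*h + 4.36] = -0.12*h - 0.23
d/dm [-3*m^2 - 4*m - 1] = -6*m - 4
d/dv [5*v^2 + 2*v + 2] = 10*v + 2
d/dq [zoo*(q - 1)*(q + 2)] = zoo*(q + 1)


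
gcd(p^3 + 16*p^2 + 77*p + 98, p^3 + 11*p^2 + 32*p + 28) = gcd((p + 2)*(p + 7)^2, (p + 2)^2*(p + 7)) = p^2 + 9*p + 14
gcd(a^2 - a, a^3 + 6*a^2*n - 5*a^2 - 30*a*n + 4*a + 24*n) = a - 1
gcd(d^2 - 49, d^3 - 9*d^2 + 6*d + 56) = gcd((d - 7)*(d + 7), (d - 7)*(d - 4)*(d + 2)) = d - 7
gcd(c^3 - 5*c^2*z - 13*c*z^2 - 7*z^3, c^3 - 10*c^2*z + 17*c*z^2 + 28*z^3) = -c^2 + 6*c*z + 7*z^2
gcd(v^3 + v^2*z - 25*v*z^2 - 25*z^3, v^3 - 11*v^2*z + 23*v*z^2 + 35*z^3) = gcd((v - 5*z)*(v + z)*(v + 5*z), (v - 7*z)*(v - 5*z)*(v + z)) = -v^2 + 4*v*z + 5*z^2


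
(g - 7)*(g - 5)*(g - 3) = g^3 - 15*g^2 + 71*g - 105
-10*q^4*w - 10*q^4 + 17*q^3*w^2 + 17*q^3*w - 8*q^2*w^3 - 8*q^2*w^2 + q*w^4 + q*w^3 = (-5*q + w)*(-2*q + w)*(-q + w)*(q*w + q)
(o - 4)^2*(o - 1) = o^3 - 9*o^2 + 24*o - 16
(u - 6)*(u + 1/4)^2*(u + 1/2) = u^4 - 5*u^3 - 91*u^2/16 - 59*u/32 - 3/16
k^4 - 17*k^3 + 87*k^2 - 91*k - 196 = (k - 7)^2*(k - 4)*(k + 1)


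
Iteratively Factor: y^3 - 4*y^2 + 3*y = (y)*(y^2 - 4*y + 3) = y*(y - 3)*(y - 1)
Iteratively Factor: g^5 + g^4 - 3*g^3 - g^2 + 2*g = (g - 1)*(g^4 + 2*g^3 - g^2 - 2*g) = (g - 1)^2*(g^3 + 3*g^2 + 2*g) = (g - 1)^2*(g + 2)*(g^2 + g) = g*(g - 1)^2*(g + 2)*(g + 1)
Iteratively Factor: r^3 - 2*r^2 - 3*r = (r - 3)*(r^2 + r) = (r - 3)*(r + 1)*(r)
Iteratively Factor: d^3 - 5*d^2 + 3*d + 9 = (d + 1)*(d^2 - 6*d + 9) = (d - 3)*(d + 1)*(d - 3)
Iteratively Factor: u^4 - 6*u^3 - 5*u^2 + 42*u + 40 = (u - 4)*(u^3 - 2*u^2 - 13*u - 10) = (u - 4)*(u + 2)*(u^2 - 4*u - 5) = (u - 4)*(u + 1)*(u + 2)*(u - 5)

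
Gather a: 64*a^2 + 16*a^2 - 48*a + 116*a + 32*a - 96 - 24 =80*a^2 + 100*a - 120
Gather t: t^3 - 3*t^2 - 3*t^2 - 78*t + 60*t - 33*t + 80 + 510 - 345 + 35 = t^3 - 6*t^2 - 51*t + 280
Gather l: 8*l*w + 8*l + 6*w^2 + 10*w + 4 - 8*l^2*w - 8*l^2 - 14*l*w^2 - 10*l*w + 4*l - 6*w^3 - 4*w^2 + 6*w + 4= l^2*(-8*w - 8) + l*(-14*w^2 - 2*w + 12) - 6*w^3 + 2*w^2 + 16*w + 8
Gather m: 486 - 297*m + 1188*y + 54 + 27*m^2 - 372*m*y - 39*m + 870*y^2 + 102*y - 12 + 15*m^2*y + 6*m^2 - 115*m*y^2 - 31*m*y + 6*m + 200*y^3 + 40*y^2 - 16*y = m^2*(15*y + 33) + m*(-115*y^2 - 403*y - 330) + 200*y^3 + 910*y^2 + 1274*y + 528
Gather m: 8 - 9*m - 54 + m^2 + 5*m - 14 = m^2 - 4*m - 60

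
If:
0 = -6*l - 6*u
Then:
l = -u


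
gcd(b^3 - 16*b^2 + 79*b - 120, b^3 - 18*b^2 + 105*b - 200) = b^2 - 13*b + 40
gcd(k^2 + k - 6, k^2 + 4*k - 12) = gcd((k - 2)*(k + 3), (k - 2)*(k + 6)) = k - 2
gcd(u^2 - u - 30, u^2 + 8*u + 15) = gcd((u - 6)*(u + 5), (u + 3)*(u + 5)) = u + 5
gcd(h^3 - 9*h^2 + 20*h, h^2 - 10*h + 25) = h - 5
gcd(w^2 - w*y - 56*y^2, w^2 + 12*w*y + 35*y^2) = w + 7*y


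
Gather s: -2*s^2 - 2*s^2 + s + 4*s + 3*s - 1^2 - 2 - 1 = -4*s^2 + 8*s - 4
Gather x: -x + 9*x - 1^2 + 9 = 8*x + 8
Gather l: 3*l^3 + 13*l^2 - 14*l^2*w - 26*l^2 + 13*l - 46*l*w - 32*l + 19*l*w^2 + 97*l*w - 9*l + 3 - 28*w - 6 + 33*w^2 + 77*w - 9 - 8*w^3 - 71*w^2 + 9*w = 3*l^3 + l^2*(-14*w - 13) + l*(19*w^2 + 51*w - 28) - 8*w^3 - 38*w^2 + 58*w - 12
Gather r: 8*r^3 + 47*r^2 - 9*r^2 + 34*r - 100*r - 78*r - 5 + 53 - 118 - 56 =8*r^3 + 38*r^2 - 144*r - 126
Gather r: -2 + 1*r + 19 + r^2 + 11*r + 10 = r^2 + 12*r + 27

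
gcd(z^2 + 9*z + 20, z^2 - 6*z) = 1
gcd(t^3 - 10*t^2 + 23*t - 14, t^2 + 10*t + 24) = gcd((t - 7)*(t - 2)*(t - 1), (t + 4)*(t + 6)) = 1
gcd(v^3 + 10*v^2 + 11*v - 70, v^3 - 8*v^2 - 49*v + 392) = v + 7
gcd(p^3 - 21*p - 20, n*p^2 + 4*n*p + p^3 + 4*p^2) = p + 4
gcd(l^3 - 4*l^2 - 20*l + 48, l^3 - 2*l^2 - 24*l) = l^2 - 2*l - 24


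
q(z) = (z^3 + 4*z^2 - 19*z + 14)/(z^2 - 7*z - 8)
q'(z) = (7 - 2*z)*(z^3 + 4*z^2 - 19*z + 14)/(z^2 - 7*z - 8)^2 + (3*z^2 + 8*z - 19)/(z^2 - 7*z - 8)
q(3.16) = -1.26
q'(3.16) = -1.76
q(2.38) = -0.26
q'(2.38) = -0.87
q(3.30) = -1.52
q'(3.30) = -1.95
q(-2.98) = 3.66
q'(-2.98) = 1.44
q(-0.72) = -12.03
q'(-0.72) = 51.10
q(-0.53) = -6.25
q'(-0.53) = 18.15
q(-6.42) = 0.46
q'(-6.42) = 0.80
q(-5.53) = 1.18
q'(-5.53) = 0.81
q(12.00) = 40.19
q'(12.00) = -3.35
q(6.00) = -18.57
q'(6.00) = -16.42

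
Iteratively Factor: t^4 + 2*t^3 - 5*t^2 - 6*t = (t + 3)*(t^3 - t^2 - 2*t) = (t + 1)*(t + 3)*(t^2 - 2*t) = t*(t + 1)*(t + 3)*(t - 2)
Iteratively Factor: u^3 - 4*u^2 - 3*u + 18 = (u + 2)*(u^2 - 6*u + 9) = (u - 3)*(u + 2)*(u - 3)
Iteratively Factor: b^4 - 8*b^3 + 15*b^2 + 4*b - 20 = (b - 2)*(b^3 - 6*b^2 + 3*b + 10) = (b - 2)^2*(b^2 - 4*b - 5) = (b - 5)*(b - 2)^2*(b + 1)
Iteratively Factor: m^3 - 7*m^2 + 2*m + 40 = (m - 4)*(m^2 - 3*m - 10) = (m - 5)*(m - 4)*(m + 2)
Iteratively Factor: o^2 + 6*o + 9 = (o + 3)*(o + 3)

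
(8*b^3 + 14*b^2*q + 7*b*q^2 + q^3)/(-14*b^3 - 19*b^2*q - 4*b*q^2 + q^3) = (4*b + q)/(-7*b + q)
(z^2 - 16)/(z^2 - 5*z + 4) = (z + 4)/(z - 1)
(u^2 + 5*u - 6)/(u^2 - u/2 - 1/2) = 2*(u + 6)/(2*u + 1)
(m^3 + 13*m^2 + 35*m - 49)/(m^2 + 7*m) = m + 6 - 7/m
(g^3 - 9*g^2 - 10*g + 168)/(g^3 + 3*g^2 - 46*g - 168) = (g - 6)/(g + 6)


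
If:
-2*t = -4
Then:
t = 2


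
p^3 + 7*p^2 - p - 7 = (p - 1)*(p + 1)*(p + 7)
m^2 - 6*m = m*(m - 6)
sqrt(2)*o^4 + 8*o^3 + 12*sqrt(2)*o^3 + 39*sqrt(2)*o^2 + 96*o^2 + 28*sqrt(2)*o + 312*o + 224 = (o + 4)*(o + 7)*(o + 4*sqrt(2))*(sqrt(2)*o + sqrt(2))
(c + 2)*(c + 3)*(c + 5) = c^3 + 10*c^2 + 31*c + 30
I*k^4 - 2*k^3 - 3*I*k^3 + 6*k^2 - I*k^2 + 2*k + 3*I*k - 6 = (k - 3)*(k - 1)*(k + 2*I)*(I*k + I)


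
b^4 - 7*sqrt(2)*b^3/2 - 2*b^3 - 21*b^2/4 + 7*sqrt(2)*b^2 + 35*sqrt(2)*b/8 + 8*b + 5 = (b - 5/2)*(b + 1/2)*(b - 4*sqrt(2))*(b + sqrt(2)/2)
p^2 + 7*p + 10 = (p + 2)*(p + 5)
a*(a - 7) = a^2 - 7*a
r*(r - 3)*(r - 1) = r^3 - 4*r^2 + 3*r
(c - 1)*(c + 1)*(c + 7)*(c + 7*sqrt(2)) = c^4 + 7*c^3 + 7*sqrt(2)*c^3 - c^2 + 49*sqrt(2)*c^2 - 7*sqrt(2)*c - 7*c - 49*sqrt(2)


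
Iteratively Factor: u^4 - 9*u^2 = (u)*(u^3 - 9*u) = u*(u - 3)*(u^2 + 3*u) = u*(u - 3)*(u + 3)*(u)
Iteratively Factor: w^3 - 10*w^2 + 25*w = (w - 5)*(w^2 - 5*w) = (w - 5)^2*(w)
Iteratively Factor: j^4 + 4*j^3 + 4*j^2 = (j)*(j^3 + 4*j^2 + 4*j) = j*(j + 2)*(j^2 + 2*j) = j*(j + 2)^2*(j)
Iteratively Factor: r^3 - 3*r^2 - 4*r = (r + 1)*(r^2 - 4*r) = (r - 4)*(r + 1)*(r)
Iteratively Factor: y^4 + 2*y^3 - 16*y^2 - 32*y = (y)*(y^3 + 2*y^2 - 16*y - 32) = y*(y + 2)*(y^2 - 16) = y*(y + 2)*(y + 4)*(y - 4)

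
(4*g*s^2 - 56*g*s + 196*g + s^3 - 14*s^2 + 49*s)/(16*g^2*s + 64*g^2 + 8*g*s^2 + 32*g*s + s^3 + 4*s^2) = (s^2 - 14*s + 49)/(4*g*s + 16*g + s^2 + 4*s)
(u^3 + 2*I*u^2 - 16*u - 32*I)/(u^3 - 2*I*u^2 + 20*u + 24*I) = (u^2 - 16)/(u^2 - 4*I*u + 12)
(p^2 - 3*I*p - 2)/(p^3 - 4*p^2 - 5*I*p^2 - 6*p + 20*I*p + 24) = (p - I)/(p^2 - p*(4 + 3*I) + 12*I)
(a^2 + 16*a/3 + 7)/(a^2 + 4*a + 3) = (a + 7/3)/(a + 1)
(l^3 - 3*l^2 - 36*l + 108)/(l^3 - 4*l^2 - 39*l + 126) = (l - 6)/(l - 7)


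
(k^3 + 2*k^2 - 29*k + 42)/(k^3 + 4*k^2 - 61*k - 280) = (k^2 - 5*k + 6)/(k^2 - 3*k - 40)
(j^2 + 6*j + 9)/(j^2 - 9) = (j + 3)/(j - 3)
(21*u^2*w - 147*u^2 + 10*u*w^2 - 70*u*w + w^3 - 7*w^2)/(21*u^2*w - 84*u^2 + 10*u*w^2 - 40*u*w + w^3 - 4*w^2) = (w - 7)/(w - 4)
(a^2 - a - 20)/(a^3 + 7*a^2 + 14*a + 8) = (a - 5)/(a^2 + 3*a + 2)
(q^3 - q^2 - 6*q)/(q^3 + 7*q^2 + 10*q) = (q - 3)/(q + 5)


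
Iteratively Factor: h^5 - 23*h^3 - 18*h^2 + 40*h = (h)*(h^4 - 23*h^2 - 18*h + 40) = h*(h - 1)*(h^3 + h^2 - 22*h - 40) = h*(h - 1)*(h + 2)*(h^2 - h - 20) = h*(h - 1)*(h + 2)*(h + 4)*(h - 5)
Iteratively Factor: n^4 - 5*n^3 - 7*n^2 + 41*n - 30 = (n - 2)*(n^3 - 3*n^2 - 13*n + 15) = (n - 5)*(n - 2)*(n^2 + 2*n - 3) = (n - 5)*(n - 2)*(n - 1)*(n + 3)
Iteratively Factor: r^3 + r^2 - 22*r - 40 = (r + 2)*(r^2 - r - 20) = (r - 5)*(r + 2)*(r + 4)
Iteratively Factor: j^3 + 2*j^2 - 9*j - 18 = (j - 3)*(j^2 + 5*j + 6) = (j - 3)*(j + 2)*(j + 3)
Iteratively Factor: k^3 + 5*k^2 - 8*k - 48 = (k + 4)*(k^2 + k - 12) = (k - 3)*(k + 4)*(k + 4)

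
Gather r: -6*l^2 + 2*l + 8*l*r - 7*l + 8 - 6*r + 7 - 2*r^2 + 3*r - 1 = -6*l^2 - 5*l - 2*r^2 + r*(8*l - 3) + 14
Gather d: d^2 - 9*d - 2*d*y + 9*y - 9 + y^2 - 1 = d^2 + d*(-2*y - 9) + y^2 + 9*y - 10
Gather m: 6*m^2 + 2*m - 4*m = 6*m^2 - 2*m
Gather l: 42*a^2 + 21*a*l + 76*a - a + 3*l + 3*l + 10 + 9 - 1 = 42*a^2 + 75*a + l*(21*a + 6) + 18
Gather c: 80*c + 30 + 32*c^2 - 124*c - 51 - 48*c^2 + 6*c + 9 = -16*c^2 - 38*c - 12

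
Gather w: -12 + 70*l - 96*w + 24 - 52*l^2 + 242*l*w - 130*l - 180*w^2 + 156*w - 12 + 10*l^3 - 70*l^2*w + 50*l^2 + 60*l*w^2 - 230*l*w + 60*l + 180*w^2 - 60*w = 10*l^3 - 2*l^2 + 60*l*w^2 + w*(-70*l^2 + 12*l)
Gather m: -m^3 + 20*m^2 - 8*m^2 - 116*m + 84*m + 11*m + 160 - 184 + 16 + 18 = -m^3 + 12*m^2 - 21*m + 10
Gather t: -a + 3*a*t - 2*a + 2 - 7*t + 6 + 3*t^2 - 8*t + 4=-3*a + 3*t^2 + t*(3*a - 15) + 12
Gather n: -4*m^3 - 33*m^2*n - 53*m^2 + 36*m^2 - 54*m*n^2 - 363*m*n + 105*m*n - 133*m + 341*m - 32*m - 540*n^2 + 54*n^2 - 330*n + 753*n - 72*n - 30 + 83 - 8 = -4*m^3 - 17*m^2 + 176*m + n^2*(-54*m - 486) + n*(-33*m^2 - 258*m + 351) + 45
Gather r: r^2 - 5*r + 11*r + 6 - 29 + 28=r^2 + 6*r + 5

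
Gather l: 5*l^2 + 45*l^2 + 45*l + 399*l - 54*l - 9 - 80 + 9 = 50*l^2 + 390*l - 80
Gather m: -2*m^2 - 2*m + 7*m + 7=-2*m^2 + 5*m + 7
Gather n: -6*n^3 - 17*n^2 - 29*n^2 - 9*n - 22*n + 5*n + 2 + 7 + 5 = -6*n^3 - 46*n^2 - 26*n + 14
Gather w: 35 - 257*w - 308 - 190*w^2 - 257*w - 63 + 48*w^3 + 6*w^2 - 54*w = 48*w^3 - 184*w^2 - 568*w - 336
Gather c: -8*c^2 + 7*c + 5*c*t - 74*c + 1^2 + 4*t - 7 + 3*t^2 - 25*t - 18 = -8*c^2 + c*(5*t - 67) + 3*t^2 - 21*t - 24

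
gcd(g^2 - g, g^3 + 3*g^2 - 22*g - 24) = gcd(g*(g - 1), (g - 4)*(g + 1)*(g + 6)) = 1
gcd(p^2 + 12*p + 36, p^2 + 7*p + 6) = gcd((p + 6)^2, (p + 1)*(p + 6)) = p + 6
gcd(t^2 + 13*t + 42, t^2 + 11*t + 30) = t + 6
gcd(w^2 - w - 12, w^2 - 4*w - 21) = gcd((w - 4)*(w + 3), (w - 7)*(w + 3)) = w + 3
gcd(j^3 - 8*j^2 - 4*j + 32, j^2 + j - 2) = j + 2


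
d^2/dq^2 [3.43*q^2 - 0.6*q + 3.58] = 6.86000000000000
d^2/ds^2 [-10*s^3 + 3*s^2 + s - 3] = 6 - 60*s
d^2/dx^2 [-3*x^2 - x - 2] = -6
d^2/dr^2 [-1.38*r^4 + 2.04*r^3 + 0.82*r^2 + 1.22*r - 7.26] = -16.56*r^2 + 12.24*r + 1.64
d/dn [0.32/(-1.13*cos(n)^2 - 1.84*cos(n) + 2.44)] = -(0.7232*cos(n) + 0.5888)*sin(n)/(1.13*cos(n)^2 + 1.84*cos(n) - 2.44)^2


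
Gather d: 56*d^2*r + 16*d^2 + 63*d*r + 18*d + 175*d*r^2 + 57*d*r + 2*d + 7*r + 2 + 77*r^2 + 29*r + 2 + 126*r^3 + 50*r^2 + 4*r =d^2*(56*r + 16) + d*(175*r^2 + 120*r + 20) + 126*r^3 + 127*r^2 + 40*r + 4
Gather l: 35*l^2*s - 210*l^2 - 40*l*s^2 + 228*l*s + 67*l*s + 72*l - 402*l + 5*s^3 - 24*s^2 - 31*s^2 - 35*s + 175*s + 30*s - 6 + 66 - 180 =l^2*(35*s - 210) + l*(-40*s^2 + 295*s - 330) + 5*s^3 - 55*s^2 + 170*s - 120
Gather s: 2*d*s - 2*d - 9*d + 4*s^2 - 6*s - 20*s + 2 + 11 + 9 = -11*d + 4*s^2 + s*(2*d - 26) + 22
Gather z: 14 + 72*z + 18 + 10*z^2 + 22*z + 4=10*z^2 + 94*z + 36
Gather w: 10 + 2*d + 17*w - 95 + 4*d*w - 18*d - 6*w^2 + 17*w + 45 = -16*d - 6*w^2 + w*(4*d + 34) - 40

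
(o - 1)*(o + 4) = o^2 + 3*o - 4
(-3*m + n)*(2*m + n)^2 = -12*m^3 - 8*m^2*n + m*n^2 + n^3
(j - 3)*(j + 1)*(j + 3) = j^3 + j^2 - 9*j - 9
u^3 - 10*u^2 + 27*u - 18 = (u - 6)*(u - 3)*(u - 1)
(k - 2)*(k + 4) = k^2 + 2*k - 8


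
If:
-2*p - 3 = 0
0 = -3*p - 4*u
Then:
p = -3/2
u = 9/8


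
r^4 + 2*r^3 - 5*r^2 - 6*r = r*(r - 2)*(r + 1)*(r + 3)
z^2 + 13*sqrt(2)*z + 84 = (z + 6*sqrt(2))*(z + 7*sqrt(2))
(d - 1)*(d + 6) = d^2 + 5*d - 6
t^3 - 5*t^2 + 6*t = t*(t - 3)*(t - 2)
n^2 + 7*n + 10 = (n + 2)*(n + 5)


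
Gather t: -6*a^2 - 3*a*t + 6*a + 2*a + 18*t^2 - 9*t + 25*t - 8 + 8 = -6*a^2 + 8*a + 18*t^2 + t*(16 - 3*a)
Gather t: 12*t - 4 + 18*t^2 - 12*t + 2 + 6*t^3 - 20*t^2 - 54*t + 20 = 6*t^3 - 2*t^2 - 54*t + 18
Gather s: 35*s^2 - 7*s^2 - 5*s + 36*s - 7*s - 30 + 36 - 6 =28*s^2 + 24*s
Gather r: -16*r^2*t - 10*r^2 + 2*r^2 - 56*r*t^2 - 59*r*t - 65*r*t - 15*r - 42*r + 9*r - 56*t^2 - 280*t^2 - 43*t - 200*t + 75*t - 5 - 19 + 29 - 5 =r^2*(-16*t - 8) + r*(-56*t^2 - 124*t - 48) - 336*t^2 - 168*t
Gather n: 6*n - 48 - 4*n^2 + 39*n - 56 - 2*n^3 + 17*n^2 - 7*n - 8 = -2*n^3 + 13*n^2 + 38*n - 112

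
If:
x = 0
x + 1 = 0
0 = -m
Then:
No Solution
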